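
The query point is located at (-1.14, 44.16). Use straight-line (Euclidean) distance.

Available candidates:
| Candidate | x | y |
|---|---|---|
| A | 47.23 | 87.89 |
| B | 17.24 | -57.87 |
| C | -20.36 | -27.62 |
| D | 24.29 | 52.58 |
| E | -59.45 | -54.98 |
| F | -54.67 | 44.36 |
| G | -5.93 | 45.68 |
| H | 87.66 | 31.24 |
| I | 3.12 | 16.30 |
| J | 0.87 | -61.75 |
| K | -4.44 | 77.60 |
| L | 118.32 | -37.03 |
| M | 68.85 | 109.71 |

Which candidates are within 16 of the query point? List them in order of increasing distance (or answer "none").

Distances from (-1.14, 44.16):
A: √((48.37)² + (43.73)²) = √(2339.6569 + 1912.3129) = 65.21
B: √((18.38)² + (-102.03)²) = √(337.8244 + 10410.1209) = 103.67
C: √((-19.22)² + (-71.78)²) = √(369.4084 + 5152.3684) = 74.31
D: √((25.43)² + (8.42)²) = √(646.6849 + 70.8964) = 26.79
E: √((-58.31)² + (-99.14)²) = √(3400.0561 + 9828.7396) = 115.02
F: √((-53.53)² + (0.20)²) = √(2865.4609 + 0.0400) = 53.53
G: √((-4.79)² + (1.52)²) = √(22.9441 + 2.3104) = 5.03
H: √((88.80)² + (-12.92)²) = √(7885.4400 + 166.9264) = 89.73
I: √((4.26)² + (-27.86)²) = √(18.1476 + 776.1796) = 28.18
J: √((2.01)² + (-105.91)²) = √(4.0401 + 11216.9281) = 105.93
K: √((-3.30)² + (33.44)²) = √(10.8900 + 1118.2336) = 33.60
L: √((119.46)² + (-81.19)²) = √(14270.6916 + 6591.8161) = 144.44
M: √((69.99)² + (65.55)²) = √(4898.6001 + 4296.8025) = 95.89
Threshold 16: G (5.03) is within range.

G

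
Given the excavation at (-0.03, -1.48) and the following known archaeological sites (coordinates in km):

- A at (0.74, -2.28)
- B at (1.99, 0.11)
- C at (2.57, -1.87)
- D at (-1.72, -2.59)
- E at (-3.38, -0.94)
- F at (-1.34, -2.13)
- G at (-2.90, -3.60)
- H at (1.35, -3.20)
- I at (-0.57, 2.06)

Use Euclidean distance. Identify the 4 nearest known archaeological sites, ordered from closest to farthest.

Distances from (-0.03, -1.48):
A: 1.11 km
B: 2.57 km
C: 2.63 km
D: 2.02 km
E: 3.39 km
F: 1.46 km
G: 3.57 km
H: 2.21 km
I: 3.58 km
Sorted: A (1.11 km) < F (1.46 km) < D (2.02 km) < H (2.21 km) < B (2.57 km) < C (2.63 km) < …

A, F, D, H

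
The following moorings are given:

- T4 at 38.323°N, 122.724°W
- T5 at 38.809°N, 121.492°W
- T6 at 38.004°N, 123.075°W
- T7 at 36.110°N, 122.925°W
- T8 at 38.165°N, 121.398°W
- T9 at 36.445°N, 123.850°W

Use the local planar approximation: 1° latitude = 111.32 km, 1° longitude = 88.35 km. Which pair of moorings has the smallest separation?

T4 and T6

Pairwise distances:
T4–T5: 121.551 km
T4–T6: 47.146 km
T4–T7: 246.990 km
T4–T8: 118.465 km
T4–T9: 231.522 km
T5–T6: 166.104 km
T5–T7: 326.038 km
T5–T8: 72.170 km
T5–T9: 335.640 km
T6–T7: 211.256 km
T6–T8: 149.243 km
T6–T9: 186.567 km
T7–T8: 265.581 km
T7–T9: 89.830 km
T8–T9: 289.122 km
Closest pair: T4–T6 at 47.146 km.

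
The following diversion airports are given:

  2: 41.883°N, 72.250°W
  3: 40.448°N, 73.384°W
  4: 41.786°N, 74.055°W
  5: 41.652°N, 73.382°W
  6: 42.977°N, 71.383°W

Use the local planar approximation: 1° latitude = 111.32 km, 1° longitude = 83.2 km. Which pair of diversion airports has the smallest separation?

4 and 5

Pairwise distances:
2–3: √((-1.435·111.32)² + (-1.134·83.2)²) = √(25518.20943 + 8901.69606) = 185.526 km
2–4: √((-0.097·111.32)² + (-1.805·83.2)²) = √(116.59767 + 22552.83098) = 150.564 km
2–5: √((-0.231·111.32)² + (-1.132·83.2)²) = √(661.25711 + 8870.32447) = 97.630 km
2–6: √((1.094·111.32)² + (0.867·83.2)²) = √(14831.36214 + 5203.37166) = 141.544 km
3–4: √((1.338·111.32)² + (-0.671·83.2)²) = √(22184.95858 + 3116.67626) = 159.065 km
3–5: √((1.204·111.32)² + (0.002·83.2)²) = √(17963.84790 + 0.02769) = 134.029 km
3–6: √((2.529·111.32)² + (2.001·83.2)²) = √(79258.17244 + 27716.65588) = 327.070 km
4–5: √((-0.134·111.32)² + (0.673·83.2)²) = √(222.51331 + 3135.28324) = 57.946 km
4–6: √((1.191·111.32)² + (2.672·83.2)²) = √(17578.01854 + 49421.91395) = 258.843 km
5–6: √((1.325·111.32)² + (1.999·83.2)²) = √(21755.95500 + 27661.27796) = 222.300 km
Closest pair: 4–5 at 57.946 km.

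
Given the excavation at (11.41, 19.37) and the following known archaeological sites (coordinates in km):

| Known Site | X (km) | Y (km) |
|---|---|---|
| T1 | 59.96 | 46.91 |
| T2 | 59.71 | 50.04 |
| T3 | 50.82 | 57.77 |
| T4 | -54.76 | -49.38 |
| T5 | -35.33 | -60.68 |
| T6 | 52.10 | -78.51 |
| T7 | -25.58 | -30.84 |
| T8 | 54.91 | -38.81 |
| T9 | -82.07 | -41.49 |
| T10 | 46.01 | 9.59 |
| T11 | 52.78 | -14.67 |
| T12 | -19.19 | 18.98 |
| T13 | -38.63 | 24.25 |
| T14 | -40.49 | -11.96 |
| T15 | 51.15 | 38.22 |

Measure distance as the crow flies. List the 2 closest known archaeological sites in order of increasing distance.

T12, T10

Distances from (11.41, 19.37):
T1: √((48.55)² + (27.54)²) = √(2357.1025 + 758.4516) = 55.82 km
T2: √((48.30)² + (30.67)²) = √(2332.8900 + 940.6489) = 57.21 km
T3: √((39.41)² + (38.40)²) = √(1553.1481 + 1474.5600) = 55.02 km
T4: √((-66.17)² + (-68.75)²) = √(4378.4689 + 4726.5625) = 95.42 km
T5: √((-46.74)² + (-80.05)²) = √(2184.6276 + 6408.0025) = 92.70 km
T6: √((40.69)² + (-97.88)²) = √(1655.6761 + 9580.4944) = 106.00 km
T7: √((-36.99)² + (-50.21)²) = √(1368.2601 + 2521.0441) = 62.36 km
T8: √((43.50)² + (-58.18)²) = √(1892.2500 + 3384.9124) = 72.64 km
T9: √((-93.48)² + (-60.86)²) = √(8738.5104 + 3703.9396) = 111.55 km
T10: √((34.60)² + (-9.78)²) = √(1197.1600 + 95.6484) = 35.96 km
T11: √((41.37)² + (-34.04)²) = √(1711.4769 + 1158.7216) = 53.57 km
T12: √((-30.60)² + (-0.39)²) = √(936.3600 + 0.1521) = 30.60 km
T13: √((-50.04)² + (4.88)²) = √(2504.0016 + 23.8144) = 50.28 km
T14: √((-51.90)² + (-31.33)²) = √(2693.6100 + 981.5689) = 60.62 km
T15: √((39.74)² + (18.85)²) = √(1579.2676 + 355.3225) = 43.98 km
Sorted: T12 (30.60 km) < T10 (35.96 km) < T15 (43.98 km) < T13 (50.28 km) < …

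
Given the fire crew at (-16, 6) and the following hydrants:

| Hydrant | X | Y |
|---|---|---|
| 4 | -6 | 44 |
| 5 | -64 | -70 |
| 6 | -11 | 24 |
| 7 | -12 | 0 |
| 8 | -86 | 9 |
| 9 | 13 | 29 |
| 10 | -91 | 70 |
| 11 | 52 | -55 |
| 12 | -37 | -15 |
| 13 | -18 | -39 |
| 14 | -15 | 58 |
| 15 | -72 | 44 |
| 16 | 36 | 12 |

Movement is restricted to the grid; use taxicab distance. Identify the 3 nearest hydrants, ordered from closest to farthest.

Distances from (-16, 6):
4: 48
5: 124
6: 23
7: 10
8: 73
9: 52
10: 139
11: 129
12: 42
13: 47
14: 53
15: 94
16: 58
Sorted: 7 (10) < 6 (23) < 12 (42) < 13 (47) < 4 (48) < …

7, 6, 12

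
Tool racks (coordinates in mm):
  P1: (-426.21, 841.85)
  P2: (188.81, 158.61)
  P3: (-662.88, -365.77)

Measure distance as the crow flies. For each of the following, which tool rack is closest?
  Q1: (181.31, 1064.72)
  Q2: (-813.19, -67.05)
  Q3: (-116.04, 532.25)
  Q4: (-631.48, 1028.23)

Q1 at (181.31, 1064.72):
  P1: 647.11 mm
  P2: 906.14 mm
  P3: 1661.01 mm
  → nearest: P1 (647.11 mm)
Q2 at (-813.19, -67.05):
  P1: 987.85 mm
  P2: 1027.10 mm
  P3: 334.41 mm
  → nearest: P3 (334.41 mm)
Q3 at (-116.04, 532.25):
  P1: 438.24 mm
  P2: 482.22 mm
  P3: 1051.42 mm
  → nearest: P1 (438.24 mm)
Q4 at (-631.48, 1028.23):
  P1: 277.26 mm
  P2: 1195.46 mm
  P3: 1394.35 mm
  → nearest: P1 (277.26 mm)

Q1→P1; Q2→P3; Q3→P1; Q4→P1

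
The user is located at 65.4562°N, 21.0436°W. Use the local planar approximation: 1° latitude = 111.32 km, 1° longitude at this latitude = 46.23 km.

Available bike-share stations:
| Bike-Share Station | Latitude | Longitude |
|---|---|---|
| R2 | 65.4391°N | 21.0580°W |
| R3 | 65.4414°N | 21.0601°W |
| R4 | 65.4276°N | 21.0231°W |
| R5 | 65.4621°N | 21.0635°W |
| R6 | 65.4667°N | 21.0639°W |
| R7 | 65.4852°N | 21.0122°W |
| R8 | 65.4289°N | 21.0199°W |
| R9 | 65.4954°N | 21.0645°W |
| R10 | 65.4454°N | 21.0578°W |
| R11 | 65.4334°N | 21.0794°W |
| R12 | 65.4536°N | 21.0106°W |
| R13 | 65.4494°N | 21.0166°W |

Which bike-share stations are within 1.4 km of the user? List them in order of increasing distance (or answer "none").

Distances from 65.4562°N, 21.0436°W:
R2: √((-0.0171·111.32)² + (-0.0144·46.23)²) = √(3.623586 + 0.443172) = 2.0166 km
R3: √((-0.0148·111.32)² + (-0.0165·46.23)²) = √(2.714375 + 0.581856) = 1.8156 km
R4: √((-0.0286·111.32)² + (0.0205·46.23)²) = √(10.136277 + 0.898164) = 3.3218 km
R5: √((0.0059·111.32)² + (-0.0199·46.23)²) = √(0.431370 + 0.846358) = 1.1304 km
R6: √((0.0105·111.32)² + (-0.0203·46.23)²) = √(1.366234 + 0.880724) = 1.4990 km
R7: √((0.0290·111.32)² + (0.0314·46.23)²) = √(10.421792 + 2.107206) = 3.5396 km
R8: √((-0.0273·111.32)² + (0.0237·46.23)²) = √(9.235740 + 1.200451) = 3.2305 km
R9: √((0.0392·111.32)² + (-0.0209·46.23)²) = √(19.042262 + 0.933556) = 4.4694 km
R10: √((-0.0108·111.32)² + (-0.0142·46.23)²) = √(1.445419 + 0.430948) = 1.3698 km
R11: √((-0.0228·111.32)² + (-0.0358·46.23)²) = √(6.441931 + 2.739138) = 3.0300 km
R12: √((-0.0026·111.32)² + (0.0330·46.23)²) = √(0.083771 + 2.327425) = 1.5528 km
R13: √((-0.0068·111.32)² + (0.0270·46.23)²) = √(0.573013 + 1.558028) = 1.4598 km
Threshold 1.4 km: R5 (1.1304 km), R10 (1.3698 km) are within range.

R5, R10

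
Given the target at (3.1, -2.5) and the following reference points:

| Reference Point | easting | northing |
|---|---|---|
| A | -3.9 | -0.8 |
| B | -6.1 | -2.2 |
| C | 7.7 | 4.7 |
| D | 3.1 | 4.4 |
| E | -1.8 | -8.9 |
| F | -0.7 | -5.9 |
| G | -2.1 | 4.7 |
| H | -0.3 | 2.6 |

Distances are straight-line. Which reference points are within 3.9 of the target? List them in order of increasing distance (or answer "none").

none

Distances from (3.1, -2.5):
A: 7.2
B: 9.2
C: 8.5
D: 6.9
E: 8.1
F: 5.1
G: 8.9
H: 6.1
Threshold 3.9: none within range.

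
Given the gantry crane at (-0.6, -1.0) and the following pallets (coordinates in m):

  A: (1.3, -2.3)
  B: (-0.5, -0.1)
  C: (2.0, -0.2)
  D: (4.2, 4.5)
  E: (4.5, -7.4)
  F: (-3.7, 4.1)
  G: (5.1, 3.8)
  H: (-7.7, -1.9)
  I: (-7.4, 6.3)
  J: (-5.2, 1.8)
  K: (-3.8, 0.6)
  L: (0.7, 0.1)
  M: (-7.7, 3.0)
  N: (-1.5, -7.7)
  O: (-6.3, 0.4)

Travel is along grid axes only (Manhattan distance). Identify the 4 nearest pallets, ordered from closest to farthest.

B, L, A, C

Distances from (-0.6, -1.0):
A: 3.2 m
B: 1.0 m
C: 3.4 m
D: 10.3 m
E: 11.5 m
F: 8.2 m
G: 10.5 m
H: 8.0 m
I: 14.1 m
J: 7.4 m
K: 4.8 m
L: 2.4 m
M: 11.1 m
N: 7.6 m
O: 7.1 m
Sorted: B (1.0 m) < L (2.4 m) < A (3.2 m) < C (3.4 m) < K (4.8 m) < O (7.1 m) < …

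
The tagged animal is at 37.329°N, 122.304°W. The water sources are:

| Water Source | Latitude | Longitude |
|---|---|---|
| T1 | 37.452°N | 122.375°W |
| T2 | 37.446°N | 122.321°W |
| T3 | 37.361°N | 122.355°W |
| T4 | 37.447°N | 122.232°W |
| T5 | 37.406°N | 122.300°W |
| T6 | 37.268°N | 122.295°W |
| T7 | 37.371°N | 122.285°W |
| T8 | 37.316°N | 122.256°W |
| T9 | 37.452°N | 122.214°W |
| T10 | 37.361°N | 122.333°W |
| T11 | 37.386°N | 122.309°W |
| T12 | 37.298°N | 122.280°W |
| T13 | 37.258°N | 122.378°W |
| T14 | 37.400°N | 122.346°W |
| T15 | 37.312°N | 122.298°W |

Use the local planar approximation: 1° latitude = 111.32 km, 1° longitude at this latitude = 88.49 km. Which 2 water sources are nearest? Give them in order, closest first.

Distances from 37.329°N, 122.304°W:
T1: √((0.123·111.32)² + (-0.071·88.49)²) = √(187.48072 + 39.47345) = 15.065 km
T2: √((0.117·111.32)² + (-0.017·88.49)²) = √(169.63604 + 2.26301) = 13.111 km
T3: √((0.032·111.32)² + (-0.051·88.49)²) = √(12.68955 + 20.36708) = 5.749 km
T4: √((0.118·111.32)² + (0.072·88.49)²) = √(172.54819 + 40.59321) = 14.599 km
T5: √((0.077·111.32)² + (0.004·88.49)²) = √(73.47301 + 0.12529) = 8.579 km
T6: √((-0.061·111.32)² + (0.009·88.49)²) = √(46.11116 + 0.63427) = 6.837 km
T7: √((0.042·111.32)² + (0.019·88.49)²) = √(21.85974 + 2.82680) = 4.969 km
T8: √((-0.013·111.32)² + (0.048·88.49)²) = √(2.09427 + 18.04143) = 4.487 km
T9: √((0.123·111.32)² + (0.090·88.49)²) = √(187.48072 + 63.42689) = 15.840 km
T10: √((0.032·111.32)² + (-0.029·88.49)²) = √(12.68955 + 6.58543) = 4.390 km
T11: √((0.057·111.32)² + (-0.005·88.49)²) = √(40.26207 + 0.19576) = 6.361 km
T12: √((-0.031·111.32)² + (0.024·88.49)²) = √(11.90885 + 4.51036) = 4.052 km
T13: √((-0.071·111.32)² + (-0.074·88.49)²) = √(62.46879 + 42.87971) = 10.264 km
T14: √((0.071·111.32)² + (-0.042·88.49)²) = √(62.46879 + 13.81297) = 8.734 km
T15: √((-0.017·111.32)² + (0.006·88.49)²) = √(3.58133 + 0.28190) = 1.966 km
Sorted: T15 (1.966 km) < T12 (4.052 km) < T10 (4.390 km) < T8 (4.487 km) < …

T15, T12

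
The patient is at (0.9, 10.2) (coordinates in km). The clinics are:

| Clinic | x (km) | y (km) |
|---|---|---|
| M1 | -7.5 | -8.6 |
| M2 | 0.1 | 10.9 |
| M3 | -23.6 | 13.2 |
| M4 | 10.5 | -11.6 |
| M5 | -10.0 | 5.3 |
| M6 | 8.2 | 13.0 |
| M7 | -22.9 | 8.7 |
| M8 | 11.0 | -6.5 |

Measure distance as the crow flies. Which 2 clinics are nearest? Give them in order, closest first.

Distances from (0.9, 10.2):
M1: 20.59 km
M2: 1.06 km
M3: 24.68 km
M4: 23.82 km
M5: 11.95 km
M6: 7.82 km
M7: 23.85 km
M8: 19.52 km
Sorted: M2 (1.06 km) < M6 (7.82 km) < M5 (11.95 km) < M8 (19.52 km) < …

M2, M6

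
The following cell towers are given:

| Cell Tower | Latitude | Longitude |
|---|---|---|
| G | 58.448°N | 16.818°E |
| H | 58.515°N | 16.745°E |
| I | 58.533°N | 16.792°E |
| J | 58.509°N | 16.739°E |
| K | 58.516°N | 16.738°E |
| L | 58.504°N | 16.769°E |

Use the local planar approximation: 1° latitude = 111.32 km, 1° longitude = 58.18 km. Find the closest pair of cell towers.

Pairwise distances:
G–H: 8.583 km
G–I: 9.582 km
G–J: 8.200 km
G–K: 8.886 km
G–L: 6.855 km
H–I: 3.390 km
H–J: 0.754 km
H–K: 0.422 km
H–L: 1.857 km
I–J: 4.080 km
I–K: 3.668 km
I–L: 3.495 km
J–K: 0.781 km
J–L: 1.832 km
K–L: 2.244 km
Closest pair: H–K at 0.422 km.

H and K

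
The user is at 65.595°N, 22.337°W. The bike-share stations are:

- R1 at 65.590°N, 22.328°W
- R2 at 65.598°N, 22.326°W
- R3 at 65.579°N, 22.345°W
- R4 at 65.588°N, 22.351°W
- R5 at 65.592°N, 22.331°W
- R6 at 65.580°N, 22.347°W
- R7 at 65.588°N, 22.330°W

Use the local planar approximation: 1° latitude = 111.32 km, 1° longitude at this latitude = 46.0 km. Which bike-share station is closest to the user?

Distances from 65.595°N, 22.337°W:
R1: 0.694 km
R2: 0.606 km
R3: 1.819 km
R4: 1.011 km
R5: 0.433 km
R6: 1.732 km
R7: 0.843 km
Minimum: R5 at 0.433 km.

R5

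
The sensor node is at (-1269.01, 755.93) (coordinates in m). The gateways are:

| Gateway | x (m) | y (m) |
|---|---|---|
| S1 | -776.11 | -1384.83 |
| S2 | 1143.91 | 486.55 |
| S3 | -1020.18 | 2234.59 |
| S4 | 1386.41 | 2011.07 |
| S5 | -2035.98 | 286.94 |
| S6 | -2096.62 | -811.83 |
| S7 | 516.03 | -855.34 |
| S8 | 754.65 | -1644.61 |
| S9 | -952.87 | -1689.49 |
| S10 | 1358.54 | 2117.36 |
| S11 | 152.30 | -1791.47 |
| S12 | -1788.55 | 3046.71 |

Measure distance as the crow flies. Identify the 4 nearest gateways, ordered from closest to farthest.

Distances from (-1269.01, 755.93):
S1: √((492.90)² + (-2140.76)²) = √(242950.4100 + 4582853.3776) = 2196.77 m
S2: √((2412.92)² + (-269.38)²) = √(5822182.9264 + 72565.5844) = 2427.91 m
S3: √((248.83)² + (1478.66)²) = √(61916.3689 + 2186435.3956) = 1499.45 m
S4: √((2655.42)² + (1255.14)²) = √(7051255.3764 + 1575376.4196) = 2937.11 m
S5: √((-766.97)² + (-468.99)²) = √(588242.9809 + 219951.6201) = 899.00 m
S6: √((-827.61)² + (-1567.76)²) = √(684938.3121 + 2457871.4176) = 1772.80 m
S7: √((1785.04)² + (-1611.27)²) = √(3186367.8016 + 2596191.0129) = 2404.70 m
S8: √((2023.66)² + (-2400.54)²) = √(4095199.7956 + 5762592.2916) = 3139.71 m
S9: √((316.14)² + (-2445.42)²) = √(99944.4996 + 5980078.9764) = 2465.77 m
S10: √((2627.55)² + (1361.43)²) = √(6904019.0025 + 1853491.6449) = 2959.31 m
S11: √((1421.31)² + (-2547.40)²) = √(2020122.1161 + 6489246.7600) = 2917.08 m
S12: √((-519.54)² + (2290.78)²) = √(269921.8116 + 5247673.0084) = 2348.96 m
Sorted: S5 (899.00 m) < S3 (1499.45 m) < S6 (1772.80 m) < S1 (2196.77 m) < S12 (2348.96 m) < S7 (2404.70 m) < …

S5, S3, S6, S1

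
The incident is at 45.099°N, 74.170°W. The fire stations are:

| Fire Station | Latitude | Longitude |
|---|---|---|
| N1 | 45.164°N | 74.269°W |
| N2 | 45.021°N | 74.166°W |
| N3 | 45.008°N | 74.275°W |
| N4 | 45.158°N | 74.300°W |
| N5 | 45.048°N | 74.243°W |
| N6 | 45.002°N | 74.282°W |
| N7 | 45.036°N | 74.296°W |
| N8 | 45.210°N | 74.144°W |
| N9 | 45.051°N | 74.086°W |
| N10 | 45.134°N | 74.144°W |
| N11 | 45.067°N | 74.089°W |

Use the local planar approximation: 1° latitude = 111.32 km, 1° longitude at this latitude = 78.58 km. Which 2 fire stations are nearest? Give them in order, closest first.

N10, N11

Distances from 45.099°N, 74.170°W:
N1: √((0.065·111.32)² + (-0.099·78.58)²) = √(52.35680 + 60.51938) = 10.624 km
N2: √((-0.078·111.32)² + (0.004·78.58)²) = √(75.39379 + 0.09880) = 8.689 km
N3: √((-0.091·111.32)² + (-0.105·78.58)²) = √(102.61933 + 68.07735) = 13.065 km
N4: √((0.059·111.32)² + (-0.130·78.58)²) = √(43.13705 + 104.35440) = 12.145 km
N5: √((-0.051·111.32)² + (-0.073·78.58)²) = √(32.23196 + 32.90560) = 8.071 km
N6: √((-0.097·111.32)² + (-0.112·78.58)²) = √(116.59767 + 77.45690) = 13.930 km
N7: √((-0.063·111.32)² + (-0.126·78.58)²) = √(49.18441 + 98.03139) = 12.133 km
N8: √((0.111·111.32)² + (0.026·78.58)²) = √(152.68359 + 4.17418) = 12.524 km
N9: √((-0.048·111.32)² + (0.084·78.58)²) = √(28.55150 + 43.56950) = 8.492 km
N10: √((0.035·111.32)² + (0.026·78.58)²) = √(15.18037 + 4.17418) = 4.399 km
N11: √((-0.032·111.32)² + (0.081·78.58)²) = √(12.68955 + 40.51297) = 7.294 km
Sorted: N10 (4.399 km) < N11 (7.294 km) < N5 (8.071 km) < N9 (8.492 km) < …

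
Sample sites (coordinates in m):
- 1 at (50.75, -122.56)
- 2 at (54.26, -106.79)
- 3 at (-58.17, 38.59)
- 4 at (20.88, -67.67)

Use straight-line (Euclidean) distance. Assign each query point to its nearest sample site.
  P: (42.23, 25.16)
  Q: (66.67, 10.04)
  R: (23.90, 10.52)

P at (42.23, 25.16):
  1: 147.97 m
  2: 132.50 m
  3: 101.29 m
  4: 95.25 m
  → nearest: 4 (95.25 m)
Q at (66.67, 10.04):
  1: 133.55 m
  2: 117.49 m
  3: 128.06 m
  4: 90.20 m
  → nearest: 4 (90.20 m)
R at (23.90, 10.52):
  1: 135.76 m
  2: 121.17 m
  3: 86.74 m
  4: 78.25 m
  → nearest: 4 (78.25 m)

P→4; Q→4; R→4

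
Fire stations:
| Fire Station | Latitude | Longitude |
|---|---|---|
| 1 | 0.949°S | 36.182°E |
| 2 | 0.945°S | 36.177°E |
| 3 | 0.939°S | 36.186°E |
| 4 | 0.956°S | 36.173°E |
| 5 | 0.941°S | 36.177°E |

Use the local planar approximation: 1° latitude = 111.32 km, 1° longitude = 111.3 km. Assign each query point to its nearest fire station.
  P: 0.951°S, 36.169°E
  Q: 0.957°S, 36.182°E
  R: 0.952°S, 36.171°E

P at 0.951°S, 36.169°E:
  1: √((0.002·111.32)² + (0.013·111.3)²) = √(0.04957 + 2.09352) = 1.464 km
  2: √((0.006·111.32)² + (0.008·111.3)²) = √(0.44612 + 0.79281) = 1.113 km
  3: √((0.012·111.32)² + (0.017·111.3)²) = √(1.78447 + 3.58004) = 2.316 km
  4: √((-0.005·111.32)² + (0.004·111.3)²) = √(0.30980 + 0.19820) = 0.713 km
  5: √((0.010·111.32)² + (0.008·111.3)²) = √(1.23921 + 0.79281) = 1.425 km
  → nearest: 4 (0.713 km)
Q at 0.957°S, 36.182°E:
  1: √((0.008·111.32)² + (0.000·111.3)²) = √(0.79310 + 0.00000) = 0.891 km
  2: √((0.012·111.32)² + (-0.005·111.3)²) = √(1.78447 + 0.30969) = 1.447 km
  3: √((0.018·111.32)² + (0.004·111.3)²) = √(4.01505 + 0.19820) = 2.053 km
  4: √((0.001·111.32)² + (-0.009·111.3)²) = √(0.01239 + 1.00340) = 1.008 km
  5: √((0.016·111.32)² + (-0.005·111.3)²) = √(3.17239 + 0.30969) = 1.866 km
  → nearest: 1 (0.891 km)
R at 0.952°S, 36.171°E:
  1: √((0.003·111.32)² + (0.011·111.3)²) = √(0.11153 + 1.49891) = 1.269 km
  2: √((0.007·111.32)² + (0.006·111.3)²) = √(0.60721 + 0.44596) = 1.026 km
  3: √((0.013·111.32)² + (0.015·111.3)²) = √(2.09427 + 2.78723) = 2.209 km
  4: √((-0.004·111.32)² + (0.002·111.3)²) = √(0.19827 + 0.04955) = 0.498 km
  5: √((0.011·111.32)² + (0.006·111.3)²) = √(1.49945 + 0.44596) = 1.395 km
  → nearest: 4 (0.498 km)

P→4; Q→1; R→4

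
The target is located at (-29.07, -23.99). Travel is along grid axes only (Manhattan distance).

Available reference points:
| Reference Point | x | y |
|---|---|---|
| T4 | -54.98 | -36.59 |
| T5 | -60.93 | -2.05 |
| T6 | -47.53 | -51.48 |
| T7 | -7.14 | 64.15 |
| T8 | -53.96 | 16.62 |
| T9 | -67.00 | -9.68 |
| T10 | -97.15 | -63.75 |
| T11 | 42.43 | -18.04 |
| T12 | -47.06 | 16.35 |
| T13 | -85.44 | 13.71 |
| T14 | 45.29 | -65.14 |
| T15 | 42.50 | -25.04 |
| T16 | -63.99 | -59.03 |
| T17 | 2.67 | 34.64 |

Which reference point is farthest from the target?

T14

Distances from (-29.07, -23.99):
T4: 38.51
T5: 53.80
T6: 45.95
T7: 110.07
T8: 65.50
T9: 52.24
T10: 107.84
T11: 77.45
T12: 58.33
T13: 94.07
T14: 115.51
T15: 72.62
T16: 69.96
T17: 90.37
Maximum: T14 at 115.51.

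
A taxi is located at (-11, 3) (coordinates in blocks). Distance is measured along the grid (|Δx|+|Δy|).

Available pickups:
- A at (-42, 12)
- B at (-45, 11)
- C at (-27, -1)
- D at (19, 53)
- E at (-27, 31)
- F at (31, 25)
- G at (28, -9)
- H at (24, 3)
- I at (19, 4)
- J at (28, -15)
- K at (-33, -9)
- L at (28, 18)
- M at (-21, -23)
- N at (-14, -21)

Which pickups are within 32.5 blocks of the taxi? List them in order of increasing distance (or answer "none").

C, N, I

Distances from (-11, 3):
A: 40 blocks
B: 42 blocks
C: 20 blocks
D: 80 blocks
E: 44 blocks
F: 64 blocks
G: 51 blocks
H: 35 blocks
I: 31 blocks
J: 57 blocks
K: 34 blocks
L: 54 blocks
M: 36 blocks
N: 27 blocks
Threshold 32.5 blocks: C (20 blocks), N (27 blocks), I (31 blocks) are within range.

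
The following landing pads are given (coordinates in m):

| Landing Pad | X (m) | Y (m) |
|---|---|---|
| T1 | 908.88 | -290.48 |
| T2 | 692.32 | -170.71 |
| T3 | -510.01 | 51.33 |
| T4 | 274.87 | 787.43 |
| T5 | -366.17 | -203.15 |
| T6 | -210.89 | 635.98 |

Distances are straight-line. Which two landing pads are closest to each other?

Pairwise distances:
T1–T2: 247.47 m
T1–T3: 1459.48 m
T1–T4: 1250.54 m
T1–T5: 1278.04 m
T1–T6: 1453.35 m
T2–T3: 1222.66 m
T2–T4: 1045.13 m
T2–T5: 1058.99 m
T2–T6: 1211.01 m
T3–T4: 1076.05 m
T3–T5: 292.32 m
T3–T6: 656.73 m
T4–T5: 1179.91 m
T4–T6: 508.82 m
T5–T6: 853.38 m
Closest pair: T1–T2 at 247.47 m.

T1 and T2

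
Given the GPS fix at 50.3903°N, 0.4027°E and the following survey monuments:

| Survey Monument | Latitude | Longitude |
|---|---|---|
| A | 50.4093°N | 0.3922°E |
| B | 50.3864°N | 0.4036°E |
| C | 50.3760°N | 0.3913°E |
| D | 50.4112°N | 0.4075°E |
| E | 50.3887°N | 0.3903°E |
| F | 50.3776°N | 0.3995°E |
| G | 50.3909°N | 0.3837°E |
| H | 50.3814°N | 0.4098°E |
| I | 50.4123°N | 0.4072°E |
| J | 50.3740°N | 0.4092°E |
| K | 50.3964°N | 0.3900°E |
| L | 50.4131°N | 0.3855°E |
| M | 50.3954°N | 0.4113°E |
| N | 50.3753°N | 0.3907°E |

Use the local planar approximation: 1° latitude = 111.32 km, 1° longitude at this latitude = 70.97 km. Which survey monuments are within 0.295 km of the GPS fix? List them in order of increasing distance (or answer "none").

none

Distances from 50.3903°N, 0.4027°E:
A: √((0.0190·111.32)² + (-0.0105·70.97)²) = √(4.473563 + 0.555301) = 2.2425 km
B: √((-0.0039·111.32)² + (0.0009·70.97)²) = √(0.188484 + 0.004080) = 0.4388 km
C: √((-0.0143·111.32)² + (-0.0114·70.97)²) = √(2.534069 + 0.654575) = 1.7857 km
D: √((0.0209·111.32)² + (0.0048·70.97)²) = √(5.413012 + 0.116047) = 2.3514 km
E: √((-0.0016·111.32)² + (-0.0124·70.97)²) = √(0.031724 + 0.774449) = 0.8979 km
F: √((-0.0127·111.32)² + (-0.0032·70.97)²) = √(1.998729 + 0.051576) = 1.4319 km
G: √((0.0006·111.32)² + (-0.0190·70.97)²) = √(0.004461 + 1.818263) = 1.3501 km
H: √((-0.0089·111.32)² + (0.0071·70.97)²) = √(0.981582 + 0.253902) = 1.1115 km
I: √((0.0220·111.32)² + (0.0045·70.97)²) = √(5.997797 + 0.101994) = 2.4698 km
J: √((-0.0163·111.32)² + (0.0065·70.97)²) = √(3.292468 + 0.212802) = 1.8722 km
K: √((0.0061·111.32)² + (-0.0127·70.97)²) = √(0.461112 + 0.812376) = 1.1285 km
L: √((0.0228·111.32)² + (-0.0172·70.97)²) = √(6.441931 + 1.490069) = 2.8164 km
M: √((0.0051·111.32)² + (0.0086·70.97)²) = √(0.322320 + 0.372517) = 0.8336 km
N: √((-0.0150·111.32)² + (-0.0120·70.97)²) = √(2.788232 + 0.725291) = 1.8744 km
Threshold 0.295 km: none within range.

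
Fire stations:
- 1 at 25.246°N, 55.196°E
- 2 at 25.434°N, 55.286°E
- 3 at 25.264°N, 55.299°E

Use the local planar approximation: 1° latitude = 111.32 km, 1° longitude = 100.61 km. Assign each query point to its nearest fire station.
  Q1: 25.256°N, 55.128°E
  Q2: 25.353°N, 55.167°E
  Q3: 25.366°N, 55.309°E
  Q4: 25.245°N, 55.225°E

Q1 at 25.256°N, 55.128°E:
  1: 6.931 km
  2: 25.403 km
  3: 17.227 km
  → nearest: 1 (6.931 km)
Q2 at 25.353°N, 55.167°E:
  1: 12.263 km
  2: 14.988 km
  3: 16.569 km
  → nearest: 1 (12.263 km)
Q3 at 25.366°N, 55.309°E:
  1: 17.541 km
  2: 7.916 km
  3: 11.399 km
  → nearest: 2 (7.916 km)
Q4 at 25.245°N, 55.225°E:
  1: 2.920 km
  2: 21.916 km
  3: 7.740 km
  → nearest: 1 (2.920 km)

Q1→1; Q2→1; Q3→2; Q4→1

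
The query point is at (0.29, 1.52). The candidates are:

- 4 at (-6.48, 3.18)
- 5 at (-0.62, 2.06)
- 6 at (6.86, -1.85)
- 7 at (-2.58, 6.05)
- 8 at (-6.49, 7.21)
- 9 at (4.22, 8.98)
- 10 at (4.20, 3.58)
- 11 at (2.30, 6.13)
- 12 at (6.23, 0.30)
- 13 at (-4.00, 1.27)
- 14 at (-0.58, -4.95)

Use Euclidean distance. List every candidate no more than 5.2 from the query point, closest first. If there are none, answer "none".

5, 13, 10, 11

Distances from (0.29, 1.52):
4: √((-6.77)² + (1.66)²) = √(45.8329 + 2.7556) = 6.97
5: √((-0.91)² + (0.54)²) = √(0.8281 + 0.2916) = 1.06
6: √((6.57)² + (-3.37)²) = √(43.1649 + 11.3569) = 7.38
7: √((-2.87)² + (4.53)²) = √(8.2369 + 20.5209) = 5.36
8: √((-6.78)² + (5.69)²) = √(45.9684 + 32.3761) = 8.85
9: √((3.93)² + (7.46)²) = √(15.4449 + 55.6516) = 8.43
10: √((3.91)² + (2.06)²) = √(15.2881 + 4.2436) = 4.42
11: √((2.01)² + (4.61)²) = √(4.0401 + 21.2521) = 5.03
12: √((5.94)² + (-1.22)²) = √(35.2836 + 1.4884) = 6.06
13: √((-4.29)² + (-0.25)²) = √(18.4041 + 0.0625) = 4.30
14: √((-0.87)² + (-6.47)²) = √(0.7569 + 41.8609) = 6.53
Threshold 5.2: 5 (1.06), 13 (4.30), 10 (4.42), 11 (5.03) are within range.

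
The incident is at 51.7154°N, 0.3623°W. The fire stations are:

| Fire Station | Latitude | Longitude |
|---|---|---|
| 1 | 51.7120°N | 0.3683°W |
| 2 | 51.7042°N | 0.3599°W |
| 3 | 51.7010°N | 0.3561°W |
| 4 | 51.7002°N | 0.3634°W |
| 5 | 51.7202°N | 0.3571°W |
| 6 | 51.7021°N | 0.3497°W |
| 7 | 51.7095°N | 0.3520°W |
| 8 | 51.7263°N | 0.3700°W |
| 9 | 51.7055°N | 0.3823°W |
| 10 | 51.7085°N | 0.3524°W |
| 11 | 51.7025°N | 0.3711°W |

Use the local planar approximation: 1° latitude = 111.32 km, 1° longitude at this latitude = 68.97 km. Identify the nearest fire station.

Distances from 51.7154°N, 0.3623°W:
1: √((-0.0034·111.32)² + (-0.0060·68.97)²) = √(0.143253 + 0.171247) = 0.5608 km
2: √((-0.0112·111.32)² + (0.0024·68.97)²) = √(1.554470 + 0.027400) = 1.2577 km
3: √((-0.0144·111.32)² + (0.0062·68.97)²) = √(2.569635 + 0.182854) = 1.6591 km
4: √((-0.0152·111.32)² + (-0.0011·68.97)²) = √(2.863081 + 0.005756) = 1.6938 km
5: √((0.0048·111.32)² + (0.0052·68.97)²) = √(0.285515 + 0.128626) = 0.6435 km
6: √((-0.0133·111.32)² + (0.0126·68.97)²) = √(2.192046 + 0.755199) = 1.7168 km
7: √((-0.0059·111.32)² + (0.0103·68.97)²) = √(0.431370 + 0.504655) = 0.9675 km
8: √((0.0109·111.32)² + (-0.0077·68.97)²) = √(1.472310 + 0.282034) = 1.3245 km
9: √((-0.0099·111.32)² + (-0.0200·68.97)²) = √(1.214554 + 1.902744) = 1.7656 km
10: √((-0.0069·111.32)² + (0.0099·68.97)²) = √(0.589990 + 0.466220) = 1.0277 km
11: √((-0.0129·111.32)² + (-0.0088·68.97)²) = √(2.062176 + 0.368371) = 1.5590 km
Minimum: 1 at 0.5608 km.

1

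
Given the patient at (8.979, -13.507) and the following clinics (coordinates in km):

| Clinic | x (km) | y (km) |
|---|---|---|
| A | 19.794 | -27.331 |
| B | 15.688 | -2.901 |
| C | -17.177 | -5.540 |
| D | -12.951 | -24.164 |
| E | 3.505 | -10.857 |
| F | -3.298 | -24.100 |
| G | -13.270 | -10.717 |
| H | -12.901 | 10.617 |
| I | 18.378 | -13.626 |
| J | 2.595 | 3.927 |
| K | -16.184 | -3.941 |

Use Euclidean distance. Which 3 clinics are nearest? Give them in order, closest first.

Distances from (8.979, -13.507):
A: √((10.815)² + (-13.824)²) = √(116.96423 + 191.10298) = 17.552 km
B: √((6.709)² + (10.606)²) = √(45.01068 + 112.48724) = 12.550 km
C: √((-26.156)² + (7.967)²) = √(684.13634 + 63.47309) = 27.342 km
D: √((-21.930)² + (-10.657)²) = √(480.92490 + 113.57165) = 24.382 km
E: √((-5.474)² + (2.650)²) = √(29.96468 + 7.02250) = 6.082 km
F: √((-12.277)² + (-10.593)²) = √(150.72473 + 112.21165) = 16.215 km
G: √((-22.249)² + (2.790)²) = √(495.01800 + 7.78410) = 22.423 km
H: √((-21.880)² + (24.124)²) = √(478.73440 + 581.96738) = 32.568 km
I: √((9.399)² + (-0.119)²) = √(88.34120 + 0.01416) = 9.400 km
J: √((-6.384)² + (17.434)²) = √(40.75546 + 303.94436) = 18.566 km
K: √((-25.163)² + (9.566)²) = √(633.17657 + 91.50836) = 26.920 km
Sorted: E (6.082 km) < I (9.400 km) < B (12.550 km) < F (16.215 km) < A (17.552 km) < …

E, I, B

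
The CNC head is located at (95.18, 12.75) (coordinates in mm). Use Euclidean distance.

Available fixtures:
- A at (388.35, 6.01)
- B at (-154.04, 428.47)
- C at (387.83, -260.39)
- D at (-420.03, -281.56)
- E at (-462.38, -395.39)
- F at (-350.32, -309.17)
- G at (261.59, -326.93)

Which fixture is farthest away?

E

Distances from (95.18, 12.75):
A: 293.25 mm
B: 484.70 mm
C: 400.31 mm
D: 593.35 mm
E: 690.98 mm
F: 549.64 mm
G: 378.25 mm
Maximum: E at 690.98 mm.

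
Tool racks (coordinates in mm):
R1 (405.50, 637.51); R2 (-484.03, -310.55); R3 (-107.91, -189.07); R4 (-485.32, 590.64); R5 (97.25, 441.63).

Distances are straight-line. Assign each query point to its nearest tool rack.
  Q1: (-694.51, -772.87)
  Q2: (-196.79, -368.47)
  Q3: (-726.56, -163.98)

Q1 at (-694.51, -772.87):
  R1: √((1100.01)² + (1410.38)²) = √(1210022.0001 + 1989171.7444) = 1788.63 mm
  R2: √((210.48)² + (462.32)²) = √(44301.8304 + 213739.7824) = 507.98 mm
  R3: √((586.60)² + (583.80)²) = √(344099.5600 + 340822.4400) = 827.60 mm
  R4: √((209.19)² + (1363.51)²) = √(43760.4561 + 1859159.5201) = 1379.46 mm
  R5: √((791.76)² + (1214.50)²) = √(626883.8976 + 1475010.2500) = 1449.79 mm
  → nearest: R2 (507.98 mm)
Q2 at (-196.79, -368.47):
  R1: √((602.29)² + (1005.98)²) = √(362753.2441 + 1011995.7604) = 1172.50 mm
  R2: √((-287.24)² + (57.92)²) = √(82506.8176 + 3354.7264) = 293.02 mm
  R3: √((88.88)² + (179.40)²) = √(7899.6544 + 32184.3600) = 200.21 mm
  R4: √((-288.53)² + (959.11)²) = √(83249.5609 + 919891.9921) = 1001.57 mm
  R5: √((294.04)² + (810.10)²) = √(86459.5216 + 656262.0100) = 861.81 mm
  → nearest: R3 (200.21 mm)
Q3 at (-726.56, -163.98):
  R1: √((1132.06)² + (801.49)²) = √(1281559.8436 + 642386.2201) = 1387.06 mm
  R2: √((242.53)² + (-146.57)²) = √(58820.8009 + 21482.7649) = 283.38 mm
  R3: √((618.65)² + (-25.09)²) = √(382727.8225 + 629.5081) = 619.16 mm
  R4: √((241.24)² + (754.62)²) = √(58196.7376 + 569451.3444) = 792.24 mm
  R5: √((823.81)² + (605.61)²) = √(678662.9161 + 366763.4721) = 1022.46 mm
  → nearest: R2 (283.38 mm)

Q1→R2; Q2→R3; Q3→R2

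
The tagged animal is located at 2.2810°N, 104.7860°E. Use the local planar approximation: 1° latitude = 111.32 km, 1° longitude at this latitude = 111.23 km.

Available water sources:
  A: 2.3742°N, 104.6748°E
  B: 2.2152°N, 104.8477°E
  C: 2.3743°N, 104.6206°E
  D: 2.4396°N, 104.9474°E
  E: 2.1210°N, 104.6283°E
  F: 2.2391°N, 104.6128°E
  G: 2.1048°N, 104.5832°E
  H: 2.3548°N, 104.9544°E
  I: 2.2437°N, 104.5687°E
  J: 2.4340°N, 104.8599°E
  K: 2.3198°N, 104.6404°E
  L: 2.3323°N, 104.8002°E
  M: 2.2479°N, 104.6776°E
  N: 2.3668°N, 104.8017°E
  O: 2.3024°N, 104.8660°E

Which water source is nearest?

Distances from 2.2810°N, 104.7860°E:
A: 16.1440 km
B: 10.0376 km
C: 21.1267 km
D: 25.1794 km
E: 24.9985 km
F: 19.8216 km
G: 29.8926 km
H: 20.4536 km
I: 24.5243 km
J: 18.9118 km
K: 16.7612 km
L: 5.9251 km
M: 12.6078 km
N: 9.7096 km
O: 9.2118 km
Minimum: L at 5.9251 km.

L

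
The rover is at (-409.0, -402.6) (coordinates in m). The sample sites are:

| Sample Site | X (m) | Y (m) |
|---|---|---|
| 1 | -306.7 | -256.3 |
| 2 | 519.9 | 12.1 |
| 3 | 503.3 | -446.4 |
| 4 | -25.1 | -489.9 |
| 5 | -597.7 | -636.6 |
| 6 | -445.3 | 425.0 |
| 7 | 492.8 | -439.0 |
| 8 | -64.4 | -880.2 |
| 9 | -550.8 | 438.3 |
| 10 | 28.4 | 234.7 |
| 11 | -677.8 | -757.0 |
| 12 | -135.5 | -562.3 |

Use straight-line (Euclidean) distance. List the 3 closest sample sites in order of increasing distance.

1, 5, 12

Distances from (-409.0, -402.6):
1: √((102.3)² + (146.3)²) = √(10465.290 + 21403.690) = 178.5 m
2: √((928.9)² + (414.7)²) = √(862855.210 + 171976.090) = 1017.3 m
3: √((912.3)² + (-43.8)²) = √(832291.290 + 1918.440) = 913.4 m
4: √((383.9)² + (-87.3)²) = √(147379.210 + 7621.290) = 393.7 m
5: √((-188.7)² + (-234.0)²) = √(35607.690 + 54756.000) = 300.6 m
6: √((-36.3)² + (827.6)²) = √(1317.690 + 684921.760) = 828.4 m
7: √((901.8)² + (-36.4)²) = √(813243.240 + 1324.960) = 902.5 m
8: √((344.6)² + (-477.6)²) = √(118749.160 + 228101.760) = 588.9 m
9: √((-141.8)² + (840.9)²) = √(20107.240 + 707112.810) = 852.8 m
10: √((437.4)² + (637.3)²) = √(191318.760 + 406151.290) = 773.0 m
11: √((-268.8)² + (-354.4)²) = √(72253.440 + 125599.360) = 444.8 m
12: √((273.5)² + (-159.7)²) = √(74802.250 + 25504.090) = 316.7 m
Sorted: 1 (178.5 m) < 5 (300.6 m) < 12 (316.7 m) < 4 (393.7 m) < 11 (444.8 m) < …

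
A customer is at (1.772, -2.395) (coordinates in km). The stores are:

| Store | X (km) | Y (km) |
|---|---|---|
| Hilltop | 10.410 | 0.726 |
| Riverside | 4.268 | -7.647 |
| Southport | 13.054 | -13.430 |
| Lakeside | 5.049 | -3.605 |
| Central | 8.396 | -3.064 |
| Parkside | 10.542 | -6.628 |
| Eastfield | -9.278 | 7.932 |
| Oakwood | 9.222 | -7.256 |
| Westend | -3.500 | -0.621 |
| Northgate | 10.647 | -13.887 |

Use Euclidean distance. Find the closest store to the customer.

Lakeside

Distances from (1.772, -2.395):
Hilltop: √((8.638)² + (3.121)²) = √(74.61504 + 9.74064) = 9.185 km
Riverside: √((2.496)² + (-5.252)²) = √(6.23002 + 27.58350) = 5.815 km
Southport: √((11.282)² + (-11.035)²) = √(127.28352 + 121.77123) = 15.781 km
Lakeside: √((3.277)² + (-1.210)²) = √(10.73873 + 1.46410) = 3.493 km
Central: √((6.624)² + (-0.669)²) = √(43.87738 + 0.44756) = 6.658 km
Parkside: √((8.770)² + (-4.233)²) = √(76.91290 + 17.91829) = 9.738 km
Eastfield: √((-11.050)² + (10.327)²) = √(122.10250 + 106.64693) = 15.124 km
Oakwood: √((7.450)² + (-4.861)²) = √(55.50250 + 23.62932) = 8.896 km
Westend: √((-5.272)² + (1.774)²) = √(27.79398 + 3.14708) = 5.562 km
Northgate: √((8.875)² + (-11.492)²) = √(78.76562 + 132.06606) = 14.520 km
Minimum: Lakeside at 3.493 km.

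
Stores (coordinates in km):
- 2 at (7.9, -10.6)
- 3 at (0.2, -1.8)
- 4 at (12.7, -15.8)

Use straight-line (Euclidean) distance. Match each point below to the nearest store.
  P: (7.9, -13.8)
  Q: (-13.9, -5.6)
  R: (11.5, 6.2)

P→2; Q→3; R→3

P at (7.9, -13.8):
  2: 3.2 km
  3: 14.3 km
  4: 5.2 km
  → nearest: 2 (3.2 km)
Q at (-13.9, -5.6):
  2: 22.4 km
  3: 14.6 km
  4: 28.5 km
  → nearest: 3 (14.6 km)
R at (11.5, 6.2):
  2: 17.2 km
  3: 13.8 km
  4: 22.0 km
  → nearest: 3 (13.8 km)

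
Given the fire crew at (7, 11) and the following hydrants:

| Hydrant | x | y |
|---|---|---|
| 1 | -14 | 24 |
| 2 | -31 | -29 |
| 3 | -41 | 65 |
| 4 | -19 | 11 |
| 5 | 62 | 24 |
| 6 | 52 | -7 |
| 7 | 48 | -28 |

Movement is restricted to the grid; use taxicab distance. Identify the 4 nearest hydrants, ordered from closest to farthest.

Distances from (7, 11):
1: 34
2: 78
3: 102
4: 26
5: 68
6: 63
7: 80
Sorted: 4 (26) < 1 (34) < 6 (63) < 5 (68) < 2 (78) < 7 (80) < …

4, 1, 6, 5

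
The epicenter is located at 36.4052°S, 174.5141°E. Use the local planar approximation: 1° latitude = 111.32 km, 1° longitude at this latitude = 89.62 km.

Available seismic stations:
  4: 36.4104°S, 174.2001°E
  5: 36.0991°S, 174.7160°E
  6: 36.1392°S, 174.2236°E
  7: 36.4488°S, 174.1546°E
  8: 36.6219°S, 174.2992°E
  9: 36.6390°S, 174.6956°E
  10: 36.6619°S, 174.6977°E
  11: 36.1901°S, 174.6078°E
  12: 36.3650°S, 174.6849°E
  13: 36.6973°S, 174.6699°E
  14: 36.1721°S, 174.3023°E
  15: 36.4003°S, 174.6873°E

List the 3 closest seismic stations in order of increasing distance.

15, 12, 11

Distances from 36.4052°S, 174.5141°E:
4: 28.1466 km
5: 38.5812 km
6: 39.4287 km
7: 32.5819 km
8: 30.8682 km
9: 30.6915 km
10: 32.9745 km
11: 25.3747 km
12: 15.9478 km
13: 35.3877 km
14: 32.1502 km
15: 15.5318 km
Sorted: 15 (15.5318 km) < 12 (15.9478 km) < 11 (25.3747 km) < 4 (28.1466 km) < 9 (30.6915 km) < …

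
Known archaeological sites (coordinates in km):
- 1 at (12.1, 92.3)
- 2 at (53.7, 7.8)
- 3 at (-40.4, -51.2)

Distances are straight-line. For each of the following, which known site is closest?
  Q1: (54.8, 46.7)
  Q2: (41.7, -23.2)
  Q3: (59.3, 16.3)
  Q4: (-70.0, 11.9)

Q1→2; Q2→2; Q3→2; Q4→3

Q1 at (54.8, 46.7):
  1: √((-42.7)² + (45.6)²) = √(1823.290 + 2079.360) = 62.5 km
  2: √((-1.1)² + (-38.9)²) = √(1.210 + 1513.210) = 38.9 km
  3: √((-95.2)² + (-97.9)²) = √(9063.040 + 9584.410) = 136.6 km
  → nearest: 2 (38.9 km)
Q2 at (41.7, -23.2):
  1: √((-29.6)² + (115.5)²) = √(876.160 + 13340.250) = 119.2 km
  2: √((12.0)² + (31.0)²) = √(144.000 + 961.000) = 33.2 km
  3: √((-82.1)² + (-28.0)²) = √(6740.410 + 784.000) = 86.7 km
  → nearest: 2 (33.2 km)
Q3 at (59.3, 16.3):
  1: √((-47.2)² + (76.0)²) = √(2227.840 + 5776.000) = 89.5 km
  2: √((-5.6)² + (-8.5)²) = √(31.360 + 72.250) = 10.2 km
  3: √((-99.7)² + (-67.5)²) = √(9940.090 + 4556.250) = 120.4 km
  → nearest: 2 (10.2 km)
Q4 at (-70.0, 11.9):
  1: √((82.1)² + (80.4)²) = √(6740.410 + 6464.160) = 114.9 km
  2: √((123.7)² + (-4.1)²) = √(15301.690 + 16.810) = 123.8 km
  3: √((29.6)² + (-63.1)²) = √(876.160 + 3981.610) = 69.7 km
  → nearest: 3 (69.7 km)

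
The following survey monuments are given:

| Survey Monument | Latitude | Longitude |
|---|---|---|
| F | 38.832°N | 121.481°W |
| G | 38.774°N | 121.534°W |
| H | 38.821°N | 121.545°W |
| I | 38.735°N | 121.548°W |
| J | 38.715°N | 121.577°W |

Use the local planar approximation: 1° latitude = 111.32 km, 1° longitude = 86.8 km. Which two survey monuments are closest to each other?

I and J

Pairwise distances:
F–G: √((-0.058·111.32)² + (-0.053·86.8)²) = √(41.68717 + 21.16368) = 7.928 km
F–H: √((-0.011·111.32)² + (-0.064·86.8)²) = √(1.49945 + 30.86025) = 5.689 km
F–I: √((-0.097·111.32)² + (-0.067·86.8)²) = √(116.59767 + 33.82120) = 12.265 km
F–J: √((-0.117·111.32)² + (-0.096·86.8)²) = √(169.63604 + 69.43556) = 15.462 km
G–H: √((0.047·111.32)² + (-0.011·86.8)²) = √(27.37424 + 0.91164) = 5.318 km
G–I: √((-0.039·111.32)² + (-0.014·86.8)²) = √(18.84845 + 1.47671) = 4.508 km
G–J: √((-0.059·111.32)² + (-0.043·86.8)²) = √(43.13705 + 13.93081) = 7.554 km
H–I: √((-0.086·111.32)² + (-0.003·86.8)²) = √(91.65229 + 0.06781) = 9.577 km
H–J: √((-0.106·111.32)² + (-0.032·86.8)²) = √(139.23811 + 7.71506) = 12.122 km
I–J: √((-0.020·111.32)² + (-0.029·86.8)²) = √(4.95686 + 6.33630) = 3.361 km
Closest pair: I–J at 3.361 km.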